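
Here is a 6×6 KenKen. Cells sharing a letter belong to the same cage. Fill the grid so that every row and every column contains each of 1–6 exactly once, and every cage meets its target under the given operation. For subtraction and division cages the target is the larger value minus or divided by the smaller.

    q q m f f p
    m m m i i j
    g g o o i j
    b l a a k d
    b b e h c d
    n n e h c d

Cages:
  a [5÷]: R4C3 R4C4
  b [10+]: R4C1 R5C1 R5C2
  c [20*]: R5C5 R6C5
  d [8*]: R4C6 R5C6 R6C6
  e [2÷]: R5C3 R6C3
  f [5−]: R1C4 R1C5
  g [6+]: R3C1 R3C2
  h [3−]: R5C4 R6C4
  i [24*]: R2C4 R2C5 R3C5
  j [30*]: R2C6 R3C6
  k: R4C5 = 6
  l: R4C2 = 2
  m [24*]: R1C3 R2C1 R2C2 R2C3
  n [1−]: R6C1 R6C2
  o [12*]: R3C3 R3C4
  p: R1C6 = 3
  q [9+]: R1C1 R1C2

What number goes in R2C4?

4

Cage p is given; hence R1C6 = 3.
L is a freebie, so R4C2 = 2.
Cage k is given, leaving R4C5 = 6.
Cage f's pair has difference 5, which forces R1C4 = 6.
Column 5 now contains 6; hence R1C5 = 1.
The only place for 2 in row 1 is R1C3.
Row 2 needs a 5, and only R2C6 is open for it.
Column 6 now contains 5, so R3C6 = 6.
In row 4, 3 can only go at R4C1, so R4C1 = 3.
The only place for 4 in row 4 is R4C6.
Column 3 needs a 5, and only R4C3 is open for it.
Row 4 now contains 5, so R4C4 = 1.
The only place for 1 in column 3 is R2C3.
In row 2, 6 can only go at R2C2, so R2C2 = 6.
The 4 cells of cage m must have product 24, which forces R2C1 = 2.
Cage i needs product 24; hence R3C5 = 2.
Row 6 needs a 1, and only R6C6 is open for it.
1 is placed in column 6; hence R5C6 = 2.
2 is placed in row 5, so R5C4 = 5.
5 is placed in row 5, so R5C5 = 4.
The two cells of cage h must have difference 3, which forces R6C4 = 2.
4 is placed in column 5, leaving R6C5 = 5.
The 3 cells of cage i must have product 24, so R2C4 = 4.
4 is placed in column 5, so R2C5 = 3.
Column 4 now contains 4, so R3C4 = 3.
4 is placed in row 5, so R5C1 = 6.
Cage b needs sum 10, so R5C2 = 1.
6 is placed in row 5, which forces R5C3 = 3.
Cage n's pair has difference 1, so R6C1 = 4.
Cage n needs two cells with difference 1, which forces R6C2 = 3.
3 is placed in column 3, which forces R6C3 = 6.
4 is placed in column 1, which forces R1C1 = 5.
Cage q's pair has sum 9, which forces R1C2 = 4.
Cage g's pair has sum 6, which forces R3C1 = 1.
1 is placed in column 2, leaving R3C2 = 5.
3 is placed in row 3; hence R3C3 = 4.
Filled in: 5 4 2 6 1 3 / 2 6 1 4 3 5 / 1 5 4 3 2 6 / 3 2 5 1 6 4 / 6 1 3 5 4 2 / 4 3 6 2 5 1.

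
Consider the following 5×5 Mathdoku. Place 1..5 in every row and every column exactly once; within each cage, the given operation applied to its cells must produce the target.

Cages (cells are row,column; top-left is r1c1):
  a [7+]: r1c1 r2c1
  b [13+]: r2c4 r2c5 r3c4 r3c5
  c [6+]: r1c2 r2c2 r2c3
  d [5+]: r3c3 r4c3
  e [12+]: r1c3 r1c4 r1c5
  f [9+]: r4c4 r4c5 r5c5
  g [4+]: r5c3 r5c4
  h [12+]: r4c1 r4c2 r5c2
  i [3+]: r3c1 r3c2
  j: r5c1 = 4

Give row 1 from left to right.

J is a freebie; hence r5c1 = 4.
In row 1, 1 can only go at r1c2, so r1c2 = 1.
Cage i needs two cells with sum 3, which forces r3c1 = 1.
1 is placed in column 2, which forces r3c2 = 2.
Column 2 now contains 2, which forces r4c2 = 4.
Column 2 already has 4, leaving r2c2 = 3.
The 3 cells of cage c must have sum 6; hence r2c3 = 2.
2 is placed in column 3, so r4c3 = 1.
Column 2 now contains 3, which forces r5c2 = 5.
Column 3 already has 1; hence r5c3 = 3.
Row 5 already has 3; hence r5c4 = 1.
Row 5 already has 1, so r5c5 = 2.
Cage a's pair has sum 7, leaving r1c1 = 2.
Row 2 now contains 2, which forces r2c1 = 5.
Row 2 now contains 5, which forces r2c4 = 4.
Cage b has sum 13; hence r2c5 = 1.
Column 3 now contains 3, so r3c3 = 4.
The 3 cells of cage h must have sum 12, so r4c1 = 3.
Cage f needs sum 9, which forces r4c4 = 2.
The 3 cells of cage f must have sum 9; hence r4c5 = 5.
Column 3 now contains 4, leaving r1c3 = 5.
Cage e has sum 12; hence r1c4 = 3.
Cage e has sum 12, so r1c5 = 4.
Cage b has sum 13, leaving r3c4 = 5.
5 is placed in column 5, which forces r3c5 = 3.
The full grid is 2 1 5 3 4 / 5 3 2 4 1 / 1 2 4 5 3 / 3 4 1 2 5 / 4 5 3 1 2.

2 1 5 3 4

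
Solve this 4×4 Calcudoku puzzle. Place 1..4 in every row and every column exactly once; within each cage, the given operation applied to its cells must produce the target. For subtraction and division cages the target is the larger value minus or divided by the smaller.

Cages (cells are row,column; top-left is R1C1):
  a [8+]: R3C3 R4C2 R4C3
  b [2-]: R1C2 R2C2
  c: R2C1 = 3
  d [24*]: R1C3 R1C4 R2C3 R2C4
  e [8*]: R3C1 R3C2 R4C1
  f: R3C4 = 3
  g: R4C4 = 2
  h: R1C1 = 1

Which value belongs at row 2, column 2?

4

H is a freebie; hence R1C1 = 1.
Cage c is given, leaving R2C1 = 3.
F is a freebie, leaving R3C4 = 3.
Cage g is given, leaving R4C4 = 2.
Cage d needs product 24, so R1C3 = 3.
Column 4 already has 2, so R1C4 = 4.
Cage d has product 24, leaving R2C3 = 2.
The 4 cells of cage d must have product 24, which forces R2C4 = 1.
Cage e has product 8; hence R3C1 = 2.
The 3 cells of cage e must have product 8, so R3C2 = 1.
1 is placed in row 3; hence R3C3 = 4.
Row 4 now contains 2, which forces R4C1 = 4.
Row 4 now contains 4, leaving R4C2 = 3.
Column 3 already has 4, leaving R4C3 = 1.
4 is placed in row 1, so R1C2 = 2.
1 is placed in row 2; hence R2C2 = 4.
Completed grid: 1 2 3 4 / 3 4 2 1 / 2 1 4 3 / 4 3 1 2.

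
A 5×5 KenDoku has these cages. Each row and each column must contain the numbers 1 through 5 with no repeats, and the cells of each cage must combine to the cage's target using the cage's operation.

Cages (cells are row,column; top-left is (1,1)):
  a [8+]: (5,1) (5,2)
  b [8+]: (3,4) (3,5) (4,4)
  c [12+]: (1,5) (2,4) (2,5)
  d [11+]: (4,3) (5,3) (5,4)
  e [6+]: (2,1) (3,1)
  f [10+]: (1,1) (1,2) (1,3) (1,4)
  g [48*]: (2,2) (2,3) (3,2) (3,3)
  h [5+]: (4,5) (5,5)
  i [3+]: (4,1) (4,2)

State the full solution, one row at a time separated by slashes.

4 2 3 1 5 / 1 3 4 5 2 / 5 4 1 2 3 / 2 1 5 3 4 / 3 5 2 4 1

The only place for 5 in row 1 is (1,5).
In column 2, 5 can only go at (5,2), so (5,2) = 5.
Row 5 already has 5, which forces (5,1) = 3.
Cage d needs sum 11; hence (4,3) = 5.
In row 5, 1 can only go at (5,5), so (5,5) = 1.
Cage h needs two cells with sum 5, so (4,5) = 4.
In row 4, 3 can only go at (4,4), so (4,4) = 3.
The 3 cells of cage b must have sum 8, so (3,4) = 2.
The 3 cells of cage b must have sum 8, so (3,5) = 3.
Column 4 already has 2, so (5,4) = 4.
Column 4 already has 4, which forces (1,4) = 1.
Column 4 already has 4, leaving (2,4) = 5.
Column 5 now contains 3, leaving (2,5) = 2.
Row 5 now contains 4, which forces (5,3) = 2.
Row 2 now contains 2, so (2,1) = 1.
Cage e needs two cells with sum 6, leaving (3,1) = 5.
Column 1 now contains 1, so (4,1) = 2.
Row 4 already has 2, so (4,2) = 1.
2 is placed in column 1, so (1,1) = 4.
Cage f has sum 10, which forces (1,2) = 2.
The 4 cells of cage f must have sum 10, leaving (1,3) = 3.
Cage g needs product 48; hence (2,2) = 3.
Cage g has product 48; hence (2,3) = 4.
1 is placed in column 2; hence (3,2) = 4.
Cage g has product 48; hence (3,3) = 1.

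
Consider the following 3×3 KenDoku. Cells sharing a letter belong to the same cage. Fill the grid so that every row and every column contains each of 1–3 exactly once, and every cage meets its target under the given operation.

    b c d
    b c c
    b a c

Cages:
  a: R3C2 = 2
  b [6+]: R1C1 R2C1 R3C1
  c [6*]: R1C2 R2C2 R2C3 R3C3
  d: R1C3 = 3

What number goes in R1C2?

Cage d is given, leaving R1C3 = 3.
Cage a is a single given cell, leaving R3C2 = 2.
Row 3 now contains 2, which forces R3C3 = 1.
2 is placed in column 2, which forces R1C2 = 1.
Cage c has product 6, so R2C2 = 3.
1 is placed in column 3, which forces R2C3 = 2.
Row 3 now contains 1, leaving R3C1 = 3.
Row 1 now contains 1; hence R1C1 = 2.
2 is placed in row 2, which forces R2C1 = 1.
The full grid is 2 1 3 / 1 3 2 / 3 2 1.

1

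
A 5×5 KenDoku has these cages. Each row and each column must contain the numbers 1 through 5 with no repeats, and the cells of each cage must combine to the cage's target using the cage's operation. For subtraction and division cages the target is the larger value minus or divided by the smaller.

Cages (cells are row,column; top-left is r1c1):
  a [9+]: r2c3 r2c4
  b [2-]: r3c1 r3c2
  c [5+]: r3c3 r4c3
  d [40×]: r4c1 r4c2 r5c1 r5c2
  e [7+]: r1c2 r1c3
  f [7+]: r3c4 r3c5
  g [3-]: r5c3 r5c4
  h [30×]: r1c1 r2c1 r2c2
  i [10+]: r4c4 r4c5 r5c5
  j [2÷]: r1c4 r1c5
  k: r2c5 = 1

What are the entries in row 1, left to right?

K is a freebie; hence r2c5 = 1.
In row 1, 1 can only go at r1c4, so r1c4 = 1.
The two cells of cage j must have quotient 2, leaving r1c5 = 2.
In row 1, 5 can only go at r1c1, so r1c1 = 5.
Row 5 needs a 3, and only r5c5 is open for it.
Column 3 needs a 5, and only r2c3 is open for it.
Row 2 now contains 5, leaving r2c4 = 4.
Column 4 now contains 4, so r5c4 = 5.
Cage d has product 40, so r4c2 = 5.
Row 4 already has 5; hence r4c5 = 4.
Cage g needs two cells with difference 3, so r5c3 = 2.
The two cells of cage c must have sum 5, which forces r3c3 = 4.
The two cells of cage f must have sum 7, leaving r3c4 = 2.
Column 5 now contains 4, leaving r3c5 = 5.
The 4 cells of cage d must have product 40, leaving r4c1 = 2.
Cage c's pair has sum 5, so r4c3 = 1.
Cage i needs sum 10, which forces r4c4 = 3.
Cage e's pair has sum 7, leaving r1c2 = 4.
4 is placed in column 3, which forces r1c3 = 3.
Column 1 now contains 2, so r2c1 = 3.
The 3 cells of cage h must have product 30, which forces r2c2 = 2.
Column 1 already has 3, which forces r3c1 = 1.
Row 3 now contains 1, so r3c2 = 3.
Column 1 now contains 1, so r5c1 = 4.
4 is placed in column 2; hence r5c2 = 1.
Completed grid: 5 4 3 1 2 / 3 2 5 4 1 / 1 3 4 2 5 / 2 5 1 3 4 / 4 1 2 5 3.

5 4 3 1 2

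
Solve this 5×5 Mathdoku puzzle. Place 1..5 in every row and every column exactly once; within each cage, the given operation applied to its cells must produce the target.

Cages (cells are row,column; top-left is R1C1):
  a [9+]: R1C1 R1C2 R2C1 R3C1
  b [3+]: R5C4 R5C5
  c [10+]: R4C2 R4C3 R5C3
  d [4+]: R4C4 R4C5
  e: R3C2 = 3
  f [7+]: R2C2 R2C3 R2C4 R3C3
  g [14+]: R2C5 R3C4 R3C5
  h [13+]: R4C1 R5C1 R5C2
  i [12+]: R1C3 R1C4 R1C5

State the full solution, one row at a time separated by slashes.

1 2 5 4 3 / 4 1 3 2 5 / 2 3 1 5 4 / 5 4 2 3 1 / 3 5 4 1 2

Cage g needs sum 14; hence R2C5 = 5.
Cage e is a single given cell, leaving R3C2 = 3.
The 4 cells of cage f must have sum 7, which forces R3C3 = 1.
Cage g needs sum 14; hence R3C4 = 5.
Cage g has sum 14; hence R3C5 = 4.
The 3 cells of cage i must have sum 12, leaving R1C3 = 5.
Cage i needs sum 12, leaving R1C4 = 4.
Column 5 already has 4; hence R1C5 = 3.
Row 3 already has 4; hence R3C1 = 2.
Column 5 already has 3; hence R4C5 = 1.
Column 5 now contains 1, so R5C5 = 2.
Row 1 already has 4, which forces R1C1 = 1.
Cage a has sum 9, so R1C2 = 2.
Cage a has sum 9, leaving R2C1 = 4.
Column 2 already has 2, which forces R2C2 = 1.
Column 1 already has 4, which forces R4C1 = 5.
Row 4 now contains 5, leaving R4C2 = 4.
Cage c has sum 10, so R4C3 = 2.
1 is placed in row 4, leaving R4C4 = 3.
5 is placed in column 1; hence R5C1 = 3.
4 is placed in column 2, so R5C2 = 5.
Row 5 already has 3; hence R5C3 = 4.
Row 5 now contains 2; hence R5C4 = 1.
Column 3 already has 2, which forces R2C3 = 3.
3 is placed in column 4, leaving R2C4 = 2.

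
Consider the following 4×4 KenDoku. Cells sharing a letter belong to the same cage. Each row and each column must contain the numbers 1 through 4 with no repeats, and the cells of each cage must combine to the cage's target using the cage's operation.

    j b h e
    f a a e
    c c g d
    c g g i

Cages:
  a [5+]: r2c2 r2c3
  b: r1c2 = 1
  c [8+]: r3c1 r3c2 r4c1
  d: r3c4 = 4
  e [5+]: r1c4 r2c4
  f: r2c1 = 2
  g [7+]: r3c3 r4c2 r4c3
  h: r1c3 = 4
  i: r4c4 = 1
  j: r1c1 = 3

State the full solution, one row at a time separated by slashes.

J is a freebie, so r1c1 = 3.
Cage b is given, which forces r1c2 = 1.
H is a freebie, which forces r1c3 = 4.
Row 1 now contains 4, so r1c4 = 2.
Cage f is given, so r2c1 = 2.
Cage d is a single given cell, so r3c4 = 4.
I is a freebie, so r4c4 = 1.
Cage a needs two cells with sum 5, which forces r2c2 = 4.
The two cells of cage a must have sum 5, which forces r2c3 = 1.
Column 4 now contains 1, leaving r2c4 = 3.
Row 3 now contains 4; hence r3c1 = 1.
Cage c needs sum 8, which forces r3c2 = 3.
Column 3 already has 1, so r3c3 = 2.
Row 4 now contains 1, so r4c1 = 4.
Column 2 already has 4, so r4c2 = 2.
Column 3 now contains 2, leaving r4c3 = 3.

3 1 4 2 / 2 4 1 3 / 1 3 2 4 / 4 2 3 1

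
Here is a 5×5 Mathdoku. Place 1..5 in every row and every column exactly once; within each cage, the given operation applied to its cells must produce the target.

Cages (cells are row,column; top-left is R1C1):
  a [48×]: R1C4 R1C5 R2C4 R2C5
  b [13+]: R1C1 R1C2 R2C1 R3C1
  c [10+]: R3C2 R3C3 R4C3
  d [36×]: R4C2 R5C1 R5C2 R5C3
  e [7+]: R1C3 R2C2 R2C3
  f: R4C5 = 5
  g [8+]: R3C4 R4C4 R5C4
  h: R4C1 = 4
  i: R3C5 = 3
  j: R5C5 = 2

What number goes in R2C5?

1

I is a freebie, leaving R3C5 = 3.
H is a freebie, which forces R4C1 = 4.
Cage d has product 36; hence R4C2 = 3.
Cage f is given, so R4C5 = 5.
Cage j is given, so R5C5 = 2.
Cage c needs sum 10, so R4C3 = 1.
1 is placed in row 4, which forces R4C4 = 2.
In row 2, 5 can only go at R2C1, so R2C1 = 5.
Row 1 needs a 5, and only R1C2 is open for it.
Column 2 now contains 5, so R3C2 = 4.
Cage c needs sum 10, leaving R3C3 = 5.
5 is placed in row 3, which forces R3C4 = 1.
Column 2 already has 4, so R5C2 = 1.
Column 4 already has 1, which forces R5C4 = 5.
Cage b needs sum 13, so R1C1 = 1.
Cage e needs sum 7, so R1C3 = 2.
Row 1 now contains 1; hence R1C5 = 4.
1 is placed in column 2, so R2C2 = 2.
The 3 cells of cage e must have sum 7, so R2C3 = 3.
Row 2 now contains 3, leaving R2C4 = 4.
4 is placed in column 5, leaving R2C5 = 1.
Row 3 now contains 1, leaving R3C1 = 2.
1 is placed in row 5, leaving R5C1 = 3.
Cage d needs product 36, so R5C3 = 4.
Row 1 already has 4, so R1C4 = 3.
The full grid is 1 5 2 3 4 / 5 2 3 4 1 / 2 4 5 1 3 / 4 3 1 2 5 / 3 1 4 5 2.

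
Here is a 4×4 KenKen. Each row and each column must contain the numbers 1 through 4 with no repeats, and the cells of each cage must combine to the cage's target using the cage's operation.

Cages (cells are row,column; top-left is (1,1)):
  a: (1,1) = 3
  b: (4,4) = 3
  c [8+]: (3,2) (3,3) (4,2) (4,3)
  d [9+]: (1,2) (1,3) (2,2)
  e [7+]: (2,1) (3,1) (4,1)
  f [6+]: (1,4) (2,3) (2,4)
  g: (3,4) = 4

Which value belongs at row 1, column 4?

Cage a is given, which forces (1,1) = 3.
Cage g is given, leaving (3,4) = 4.
Cage b is a single given cell, leaving (4,4) = 3.
Cage f has sum 6, so (2,3) = 3.
Cage d has sum 9, so (1,2) = 1.
Cage d has sum 9, so (1,3) = 4.
Row 1 now contains 1, which forces (1,4) = 2.
Row 2 now contains 3, leaving (2,2) = 4.
Column 4 now contains 2; hence (2,4) = 1.
Column 2 already has 4, leaving (4,2) = 2.
Column 3 already has 4, which forces (4,3) = 1.
Row 2 already has 1, so (2,1) = 2.
Cage e needs sum 7, leaving (3,1) = 1.
2 is placed in column 2; hence (3,2) = 3.
Column 3 already has 1, so (3,3) = 2.
1 is placed in row 4; hence (4,1) = 4.
Filled in: 3 1 4 2 / 2 4 3 1 / 1 3 2 4 / 4 2 1 3.

2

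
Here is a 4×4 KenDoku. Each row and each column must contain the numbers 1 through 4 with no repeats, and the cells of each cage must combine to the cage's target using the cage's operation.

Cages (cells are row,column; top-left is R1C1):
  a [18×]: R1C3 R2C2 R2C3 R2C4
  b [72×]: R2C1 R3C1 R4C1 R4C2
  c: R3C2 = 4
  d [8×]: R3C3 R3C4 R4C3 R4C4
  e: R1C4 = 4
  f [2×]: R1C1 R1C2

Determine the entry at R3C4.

2

Cage a has product 18, so R1C3 = 3.
Cage e is a single given cell; hence R1C4 = 4.
C is a freebie; hence R3C2 = 4.
The 4 cells of cage b must have product 72; hence R4C2 = 3.
Cage a needs product 18, leaving R2C4 = 3.
Cage d needs product 8; hence R3C3 = 1.
Cage d needs product 8, so R3C4 = 2.
The 4 cells of cage d must have product 8; hence R4C3 = 4.
Cage d has product 8, so R4C4 = 1.
Cage b needs product 72, so R2C1 = 4.
The 4 cells of cage a must have product 18, leaving R2C2 = 1.
Column 3 already has 1, leaving R2C3 = 2.
Row 3 already has 2; hence R3C1 = 3.
4 is placed in row 4, so R4C1 = 2.
Column 1 now contains 2; hence R1C1 = 1.
Column 2 now contains 1, so R1C2 = 2.
Filled in: 1 2 3 4 / 4 1 2 3 / 3 4 1 2 / 2 3 4 1.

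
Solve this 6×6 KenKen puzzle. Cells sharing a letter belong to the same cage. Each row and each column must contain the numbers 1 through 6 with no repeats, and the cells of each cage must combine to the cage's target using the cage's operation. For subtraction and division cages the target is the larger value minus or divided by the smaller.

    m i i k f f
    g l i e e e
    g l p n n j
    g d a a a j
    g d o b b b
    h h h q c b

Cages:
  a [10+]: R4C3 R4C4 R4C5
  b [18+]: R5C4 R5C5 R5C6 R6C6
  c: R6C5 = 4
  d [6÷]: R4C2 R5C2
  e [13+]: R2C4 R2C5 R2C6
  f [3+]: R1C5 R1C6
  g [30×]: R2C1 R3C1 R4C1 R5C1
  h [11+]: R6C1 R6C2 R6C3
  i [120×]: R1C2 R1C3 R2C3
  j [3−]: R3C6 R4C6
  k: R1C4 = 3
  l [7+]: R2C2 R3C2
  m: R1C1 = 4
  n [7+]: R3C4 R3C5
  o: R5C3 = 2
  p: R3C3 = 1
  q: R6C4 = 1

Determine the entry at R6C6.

5

M is a freebie, leaving R1C1 = 4.
Cage k is a single given cell, so R1C4 = 3.
Cage p is given, so R3C3 = 1.
Cage o is a single given cell, leaving R5C3 = 2.
Cage q is given, so R6C4 = 1.
Cage c is given, leaving R6C5 = 4.
Cage i has product 120, so R2C3 = 4.
In row 4, 4 can only go at R4C4, so R4C4 = 4.
The 3 cells of cage a must have sum 10, leaving R4C3 = 5.
The 3 cells of cage a must have sum 10; hence R4C5 = 1.
Cage i has product 120, leaving R1C2 = 5.
5 is placed in column 3, which forces R1C3 = 6.
Column 5 now contains 1, which forces R1C5 = 2.
Cage f's pair has sum 3, which forces R1C6 = 1.
2 is placed in column 5, leaving R3C5 = 5.
1 is placed in row 4, leaving R4C2 = 6.
Cage d's pair has quotient 6, which forces R5C2 = 1.
Column 6 already has 1, which forces R5C6 = 4.
6 is placed in column 3, leaving R6C3 = 3.
Cage g has product 30, so R2C1 = 1.
Cage l's pair has sum 7, so R2C2 = 3.
Column 5 already has 5, so R2C5 = 6.
Cage l's pair has sum 7, so R3C2 = 4.
5 is placed in row 3, leaving R3C4 = 2.
Cage j needs two cells with difference 3, which forces R3C6 = 6.
The two cells of cage j must have difference 3; hence R4C6 = 3.
Cage g needs product 30, which forces R5C1 = 5.
Row 5 already has 5, leaving R5C4 = 6.
Cage b needs sum 18, leaving R5C5 = 3.
The 3 cells of cage h must have sum 11; hence R6C1 = 6.
Row 6 already has 3, so R6C2 = 2.
Column 6 already has 6; hence R6C6 = 5.
2 is placed in column 4, so R2C4 = 5.
5 is placed in column 6; hence R2C6 = 2.
Row 3 now contains 2, so R3C1 = 3.
Row 4 now contains 3; hence R4C1 = 2.
Completed grid: 4 5 6 3 2 1 / 1 3 4 5 6 2 / 3 4 1 2 5 6 / 2 6 5 4 1 3 / 5 1 2 6 3 4 / 6 2 3 1 4 5.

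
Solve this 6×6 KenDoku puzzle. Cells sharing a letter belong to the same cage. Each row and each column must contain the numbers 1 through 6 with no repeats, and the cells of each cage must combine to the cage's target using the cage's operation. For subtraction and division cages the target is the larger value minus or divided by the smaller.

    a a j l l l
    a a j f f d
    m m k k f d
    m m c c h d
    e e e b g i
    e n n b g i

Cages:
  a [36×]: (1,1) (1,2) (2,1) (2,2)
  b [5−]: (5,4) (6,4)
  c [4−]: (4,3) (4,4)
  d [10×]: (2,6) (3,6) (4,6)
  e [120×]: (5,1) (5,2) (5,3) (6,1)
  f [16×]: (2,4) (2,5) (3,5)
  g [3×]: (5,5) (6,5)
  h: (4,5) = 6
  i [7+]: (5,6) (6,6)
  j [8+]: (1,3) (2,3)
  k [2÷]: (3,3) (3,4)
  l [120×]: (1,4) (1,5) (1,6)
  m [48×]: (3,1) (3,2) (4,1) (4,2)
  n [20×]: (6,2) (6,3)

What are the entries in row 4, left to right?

Cage h is a single given cell, so (4,5) = 6.
In row 3, 5 can only go at (3,6), so (3,6) = 5.
In row 2, 5 can only go at (2,3), so (2,3) = 5.
Cage j's pair has sum 8, so (1,3) = 3.
5 is placed in column 3, so (4,3) = 1.
The two cells of cage c must have difference 4, so (4,4) = 5.
Row 4 now contains 1, so (4,6) = 2.
The two cells of cage n must have product 20, which forces (6,2) = 5.
5 is placed in column 3, so (6,3) = 4.
Cage l needs product 120, leaving (1,5) = 5.
2 is placed in column 6; hence (2,6) = 1.
Cage e has product 120, so (5,1) = 5.
The 3 cells of cage f must have product 16, leaving (2,4) = 2.
Row 2 now contains 1; hence (2,5) = 4.
Cage f needs product 16; hence (3,5) = 2.
The two cells of cage i must have sum 7, which forces (5,6) = 4.
The two cells of cage i must have sum 7, which forces (6,6) = 3.
The 3 cells of cage l must have product 120, so (1,4) = 4.
4 is placed in column 6; hence (1,6) = 6.
Row 3 already has 2, so (3,3) = 6.
The two cells of cage k must have quotient 2, which forces (3,4) = 3.
Column 3 already has 6, which forces (5,3) = 2.
Cage g's pair has product 3, so (5,5) = 3.
Cage e needs product 120, leaving (6,1) = 2.
Row 6 already has 3, which forces (6,5) = 1.
2 is placed in column 1; hence (1,1) = 1.
The 4 cells of cage a must have product 36, so (1,2) = 2.
Column 1 now contains 1, so (3,1) = 4.
4 is placed in row 3; hence (3,2) = 1.
Column 1 now contains 4, which forces (4,1) = 3.
3 is placed in row 4, so (4,2) = 4.
2 is placed in row 5, leaving (5,2) = 6.
Cage b's pair has difference 5, which forces (5,4) = 1.
Row 6 now contains 1, so (6,4) = 6.
Column 1 now contains 3, leaving (2,1) = 6.
Column 2 already has 6, which forces (2,2) = 3.
The full grid is 1 2 3 4 5 6 / 6 3 5 2 4 1 / 4 1 6 3 2 5 / 3 4 1 5 6 2 / 5 6 2 1 3 4 / 2 5 4 6 1 3.

3 4 1 5 6 2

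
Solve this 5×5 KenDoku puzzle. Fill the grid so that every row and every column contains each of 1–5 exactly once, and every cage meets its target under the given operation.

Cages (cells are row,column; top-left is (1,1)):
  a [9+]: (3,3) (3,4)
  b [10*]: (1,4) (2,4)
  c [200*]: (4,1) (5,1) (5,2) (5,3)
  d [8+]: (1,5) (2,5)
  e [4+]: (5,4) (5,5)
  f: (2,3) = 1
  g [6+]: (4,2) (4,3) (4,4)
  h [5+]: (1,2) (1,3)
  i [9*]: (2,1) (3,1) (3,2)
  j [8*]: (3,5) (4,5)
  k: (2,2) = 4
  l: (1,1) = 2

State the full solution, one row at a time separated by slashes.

Cage l is a single given cell, which forces (1,1) = 2.
Row 1 already has 2; hence (1,4) = 5.
Row 1 already has 5, which forces (1,5) = 3.
Cage i has product 9, so (2,1) = 3.
K is a freebie, which forces (2,2) = 4.
Cage f is a single given cell; hence (2,3) = 1.
5 is placed in column 4; hence (2,4) = 2.
Column 5 already has 3; hence (2,5) = 5.
Cage i needs product 9, so (3,1) = 1.
Cage i has product 9, which forces (3,2) = 3.
5 is placed in column 4; hence (3,4) = 4.
4 is placed in row 3, leaving (3,5) = 2.
Cage c needs product 200, leaving (4,1) = 5.
Column 5 already has 2, so (4,5) = 4.
Column 1 already has 2, which forces (5,1) = 4.
Column 5 already has 3, leaving (5,5) = 1.
Column 2 now contains 4, which forces (1,2) = 1.
Column 3 already has 1; hence (1,3) = 4.
4 is placed in row 3, leaving (3,3) = 5.
Column 2 already has 1, leaving (4,2) = 2.
Row 4 now contains 2, leaving (4,3) = 3.
Row 4 already has 3; hence (4,4) = 1.
Column 2 now contains 2, so (5,2) = 5.
Column 3 now contains 5; hence (5,3) = 2.
Row 5 now contains 1, leaving (5,4) = 3.

2 1 4 5 3 / 3 4 1 2 5 / 1 3 5 4 2 / 5 2 3 1 4 / 4 5 2 3 1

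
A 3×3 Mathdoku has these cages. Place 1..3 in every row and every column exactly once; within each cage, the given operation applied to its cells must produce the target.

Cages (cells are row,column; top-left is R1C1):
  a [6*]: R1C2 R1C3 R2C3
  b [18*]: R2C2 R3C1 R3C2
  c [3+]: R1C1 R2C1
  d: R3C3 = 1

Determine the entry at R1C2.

1

Cage b has product 18, leaving R2C2 = 3.
Cage b needs product 18; hence R3C1 = 3.
Cage b needs product 18, leaving R3C2 = 2.
D is a freebie; hence R3C3 = 1.
2 is placed in column 2, leaving R1C2 = 1.
The 3 cells of cage a must have product 6; hence R1C3 = 3.
1 is placed in column 3, which forces R2C3 = 2.
Row 1 already has 1, which forces R1C1 = 2.
Row 2 already has 2; hence R2C1 = 1.
Completed grid: 2 1 3 / 1 3 2 / 3 2 1.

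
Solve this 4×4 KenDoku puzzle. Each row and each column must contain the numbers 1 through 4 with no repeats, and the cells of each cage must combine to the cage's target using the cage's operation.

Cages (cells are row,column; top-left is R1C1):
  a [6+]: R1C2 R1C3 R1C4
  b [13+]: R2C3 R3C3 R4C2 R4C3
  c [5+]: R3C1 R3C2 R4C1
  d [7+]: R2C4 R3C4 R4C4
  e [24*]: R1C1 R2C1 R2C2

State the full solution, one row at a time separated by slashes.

4 2 1 3 / 2 3 4 1 / 3 1 2 4 / 1 4 3 2

Cage b has sum 13, which forces R4C2 = 4.
In row 1, 4 can only go at R1C1, so R1C1 = 4.
The only place for 1 in row 2 is R2C4.
Cage d has sum 7, so R3C4 = 4.
1 is placed in column 4, so R4C4 = 2.
Column 4 already has 2, so R1C4 = 3.
The 4 cells of cage b must have sum 13, leaving R2C3 = 4.
The 3 cells of cage c must have sum 5, leaving R3C1 = 3.
Cage c needs sum 5, which forces R3C2 = 1.
Cage b needs sum 13, which forces R3C3 = 2.
2 is placed in row 4, which forces R4C1 = 1.
2 is placed in row 4, which forces R4C3 = 3.
Column 2 already has 1, so R1C2 = 2.
Column 3 already has 2, leaving R1C3 = 1.
Column 1 already has 3, which forces R2C1 = 2.
Cage e has product 24; hence R2C2 = 3.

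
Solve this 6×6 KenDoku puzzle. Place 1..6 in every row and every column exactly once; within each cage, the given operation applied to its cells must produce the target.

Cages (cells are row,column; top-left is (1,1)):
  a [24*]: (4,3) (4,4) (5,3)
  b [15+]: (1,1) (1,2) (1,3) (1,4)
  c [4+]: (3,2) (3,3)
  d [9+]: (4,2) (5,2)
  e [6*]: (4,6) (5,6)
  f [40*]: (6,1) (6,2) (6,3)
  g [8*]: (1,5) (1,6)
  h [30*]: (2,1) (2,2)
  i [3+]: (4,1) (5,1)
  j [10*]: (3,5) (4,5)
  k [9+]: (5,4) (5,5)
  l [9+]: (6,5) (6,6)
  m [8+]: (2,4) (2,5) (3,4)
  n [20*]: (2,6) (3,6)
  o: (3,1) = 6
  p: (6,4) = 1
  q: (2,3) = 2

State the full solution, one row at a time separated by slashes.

Cage q is given; hence (2,3) = 2.
O is a freebie, so (3,1) = 6.
Cage p is a single given cell, leaving (6,4) = 1.
6 is placed in column 1; hence (2,1) = 5.
The two cells of cage h must have product 30; hence (2,2) = 6.
Cage m needs sum 8, leaving (2,5) = 1.
Row 2 already has 5, so (2,6) = 4.
Column 6 now contains 4, so (3,6) = 5.
Cage g needs two cells with product 8, so (1,5) = 4.
Column 6 now contains 4, leaving (1,6) = 2.
Row 2 already has 4, which forces (2,4) = 3.
The 3 cells of cage m must have sum 8, leaving (3,4) = 4.
Row 3 now contains 5, which forces (3,5) = 2.
Cage j needs two cells with product 10, which forces (4,5) = 5.
Row 4 now contains 5, which forces (4,2) = 4.
Cage d needs two cells with sum 9, so (5,2) = 5.
Cage k needs two cells with sum 9, leaving (5,4) = 6.
Cage k's pair has sum 9, so (5,5) = 3.
Row 5 now contains 6, which forces (5,6) = 1.
5 is placed in column 2, which forces (6,2) = 2.
Column 5 already has 3, leaving (6,5) = 6.
Row 6 now contains 6, leaving (6,6) = 3.
Cage b needs sum 15, so (1,3) = 6.
Column 4 already has 6, so (1,4) = 5.
Cage i's pair has sum 3, leaving (4,1) = 1.
The 3 cells of cage a must have product 24, which forces (4,3) = 3.
Column 4 already has 6, which forces (4,4) = 2.
Column 6 already has 1, so (4,6) = 6.
Row 5 already has 1, which forces (5,1) = 2.
Row 5 already has 1, which forces (5,3) = 4.
Row 6 now contains 2, which forces (6,1) = 4.
The 3 cells of cage f must have product 40, so (6,3) = 5.
1 is placed in column 1, leaving (1,1) = 3.
The 4 cells of cage b must have sum 15, which forces (1,2) = 1.
Cage c's pair has sum 4, so (3,2) = 3.
Column 3 now contains 3, which forces (3,3) = 1.

3 1 6 5 4 2 / 5 6 2 3 1 4 / 6 3 1 4 2 5 / 1 4 3 2 5 6 / 2 5 4 6 3 1 / 4 2 5 1 6 3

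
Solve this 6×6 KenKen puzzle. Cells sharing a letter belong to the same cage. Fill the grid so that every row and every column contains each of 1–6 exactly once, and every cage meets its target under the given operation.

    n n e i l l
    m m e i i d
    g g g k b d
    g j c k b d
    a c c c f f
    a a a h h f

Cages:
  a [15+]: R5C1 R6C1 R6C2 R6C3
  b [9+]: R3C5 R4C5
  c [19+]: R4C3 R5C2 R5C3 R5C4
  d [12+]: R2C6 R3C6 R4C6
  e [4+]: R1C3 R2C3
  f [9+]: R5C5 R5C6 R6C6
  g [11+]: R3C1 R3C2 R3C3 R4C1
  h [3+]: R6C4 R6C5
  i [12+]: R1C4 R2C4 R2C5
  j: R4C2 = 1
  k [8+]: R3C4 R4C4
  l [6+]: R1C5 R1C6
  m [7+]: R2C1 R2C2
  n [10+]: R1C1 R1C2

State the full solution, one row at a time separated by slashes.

Cage j is a single given cell, so R4C2 = 1.
In row 1, 2 can only go at R1C4, so R1C4 = 2.
2 is placed in column 4, so R6C4 = 1.
Cage h's pair has sum 3, so R6C5 = 2.
Row 1 needs a 3, and only R1C3 is open for it.
Column 3 now contains 3, so R2C3 = 1.
In row 2, 3 can only go at R2C6, so R2C6 = 3.
Row 3 needs a 1, and only R3C1 is open for it.
The only place for 2 in row 4 is R4C1.
2 is placed in column 1, which forces R2C1 = 5.
The two cells of cage m must have sum 7, which forces R2C2 = 2.
2 is placed in column 1, so R5C1 = 3.
Column 1 now contains 5, so R6C1 = 4.
Cage a has sum 15, so R6C2 = 3.
Row 6 already has 4, which forces R6C3 = 5.
Row 6 already has 5, which forces R6C6 = 6.
4 is placed in column 1; hence R1C1 = 6.
The two cells of cage n must have sum 10, which forces R1C2 = 4.
Column 2 now contains 3, leaving R3C2 = 6.
Cage g has sum 11; hence R3C3 = 2.
Column 2 already has 6, which forces R5C2 = 5.
Column 3 already has 2, which forces R5C3 = 6.
Row 5 already has 6, which forces R5C4 = 4.
Cage f has sum 9, which forces R5C5 = 1.
The 3 cells of cage f must have sum 9, leaving R5C6 = 2.
1 is placed in column 5, so R1C5 = 5.
Cage l's pair has sum 6; hence R1C6 = 1.
Column 4 already has 4, so R2C4 = 6.
The 3 cells of cage i must have sum 12; hence R2C5 = 4.
Column 5 now contains 4, leaving R3C5 = 3.
Column 3 already has 6, which forces R4C3 = 4.
Column 5 now contains 4, leaving R4C5 = 6.
Row 4 already has 4, which forces R4C6 = 5.
3 is placed in row 3, which forces R3C4 = 5.
Column 6 now contains 5, so R3C6 = 4.
5 is placed in row 4; hence R4C4 = 3.

6 4 3 2 5 1 / 5 2 1 6 4 3 / 1 6 2 5 3 4 / 2 1 4 3 6 5 / 3 5 6 4 1 2 / 4 3 5 1 2 6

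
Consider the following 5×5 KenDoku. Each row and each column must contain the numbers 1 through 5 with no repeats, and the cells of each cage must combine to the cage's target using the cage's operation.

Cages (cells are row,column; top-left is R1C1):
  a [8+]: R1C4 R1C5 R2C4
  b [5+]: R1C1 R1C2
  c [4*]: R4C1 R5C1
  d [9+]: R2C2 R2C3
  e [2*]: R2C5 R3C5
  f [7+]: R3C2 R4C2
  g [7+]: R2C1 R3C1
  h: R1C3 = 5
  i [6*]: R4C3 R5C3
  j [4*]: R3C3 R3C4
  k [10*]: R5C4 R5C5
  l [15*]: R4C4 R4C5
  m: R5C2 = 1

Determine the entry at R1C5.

H is a freebie, which forces R1C3 = 5.
5 is placed in column 3, leaving R2C3 = 4.
Column 3 already has 4, leaving R3C3 = 1.
1 is placed in row 3, leaving R3C4 = 4.
1 is placed in row 3, so R3C5 = 2.
M is a freebie, so R5C2 = 1.
Column 5 already has 2, which forces R5C5 = 5.
Cage g needs two cells with sum 7, which forces R2C1 = 2.
Row 2 already has 4, which forces R2C2 = 5.
Column 5 already has 2; hence R2C5 = 1.
Cage g needs two cells with sum 7, leaving R3C1 = 5.
5 is placed in column 2, leaving R3C2 = 3.
Cage c needs two cells with product 4, which forces R4C1 = 1.
The two cells of cage l must have product 15, leaving R4C4 = 5.
Column 5 now contains 5, which forces R4C5 = 3.
Row 5 now contains 1, which forces R5C1 = 4.
5 is placed in row 5, so R5C4 = 2.
Column 1 already has 1, leaving R1C1 = 3.
Cage b's pair has sum 5, which forces R1C2 = 2.
The 3 cells of cage a must have sum 8, leaving R1C4 = 1.
Column 5 now contains 3; hence R1C5 = 4.
Row 2 now contains 1, leaving R2C4 = 3.
Cage f needs two cells with sum 7, so R4C2 = 4.
Row 4 already has 3; hence R4C3 = 2.
2 is placed in row 5, leaving R5C3 = 3.
Completed grid: 3 2 5 1 4 / 2 5 4 3 1 / 5 3 1 4 2 / 1 4 2 5 3 / 4 1 3 2 5.

4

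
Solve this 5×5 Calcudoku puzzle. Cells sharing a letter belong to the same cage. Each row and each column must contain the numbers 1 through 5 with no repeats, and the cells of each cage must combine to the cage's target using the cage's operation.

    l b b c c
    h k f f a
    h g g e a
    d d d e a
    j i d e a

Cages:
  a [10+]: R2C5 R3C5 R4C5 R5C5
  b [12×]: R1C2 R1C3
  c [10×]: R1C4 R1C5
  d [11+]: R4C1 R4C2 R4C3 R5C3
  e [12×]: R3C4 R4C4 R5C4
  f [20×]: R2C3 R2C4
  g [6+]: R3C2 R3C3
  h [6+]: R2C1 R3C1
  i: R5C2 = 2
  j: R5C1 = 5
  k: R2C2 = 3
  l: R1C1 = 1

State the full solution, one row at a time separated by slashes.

1 4 3 2 5 / 2 3 4 5 1 / 4 1 5 3 2 / 3 5 2 1 4 / 5 2 1 4 3

L is a freebie, leaving R1C1 = 1.
Cage k is a single given cell, leaving R2C2 = 3.
Cage j is given; hence R5C1 = 5.
Cage i is given, which forces R5C2 = 2.
Column 2 now contains 3, leaving R1C2 = 4.
The two cells of cage b must have product 12, so R1C3 = 3.
The only place for 1 in row 2 is R2C5.
In row 2, 2 can only go at R2C1, so R2C1 = 2.
Column 1 already has 2, which forces R3C1 = 4.
Column 1 now contains 4; hence R4C1 = 3.
Cage d needs sum 11, so R4C2 = 5.
Cage d has sum 11, which forces R4C3 = 2.
2 is placed in row 4, which forces R4C5 = 4.
The 4 cells of cage d must have sum 11, leaving R5C3 = 1.
4 is placed in column 5; hence R5C5 = 3.
Column 2 already has 5; hence R3C2 = 1.
Column 3 now contains 1, so R3C3 = 5.
Cage e needs product 12, which forces R3C4 = 3.
Column 5 already has 3, so R3C5 = 2.
Row 4 now contains 4, which forces R4C4 = 1.
Row 5 now contains 3; hence R5C4 = 4.
The two cells of cage c must have product 10, which forces R1C4 = 2.
Column 5 now contains 2; hence R1C5 = 5.
5 is placed in column 3, so R2C3 = 4.
Column 4 now contains 4, so R2C4 = 5.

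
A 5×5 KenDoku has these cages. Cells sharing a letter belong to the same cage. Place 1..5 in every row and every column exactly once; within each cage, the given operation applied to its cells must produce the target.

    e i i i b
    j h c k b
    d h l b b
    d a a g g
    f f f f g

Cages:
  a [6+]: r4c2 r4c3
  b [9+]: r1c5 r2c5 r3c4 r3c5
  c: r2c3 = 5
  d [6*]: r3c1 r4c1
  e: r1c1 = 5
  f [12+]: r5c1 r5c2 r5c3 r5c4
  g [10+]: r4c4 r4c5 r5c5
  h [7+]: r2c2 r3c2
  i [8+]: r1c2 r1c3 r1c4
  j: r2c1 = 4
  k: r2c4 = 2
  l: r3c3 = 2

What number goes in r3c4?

Cage e is given, leaving r1c1 = 5.
Cage j is given, which forces r2c1 = 4.
Cage c is given, so r2c3 = 5.
Cage k is a single given cell, which forces r2c4 = 2.
L is a freebie, which forces r3c3 = 2.
Row 2 now contains 2; hence r2c2 = 3.
3 is placed in row 2; hence r2c5 = 1.
2 is placed in row 3, leaving r3c1 = 3.
The two cells of cage h must have sum 7, which forces r3c2 = 4.
Row 3 now contains 3, which forces r3c4 = 1.
Row 3 now contains 4, which forces r3c5 = 5.
Cage d's pair has product 6, which forces r4c1 = 2.
Row 4 already has 2; hence r4c2 = 5.
Column 1 already has 2, leaving r5c1 = 1.
Row 5 already has 1, so r5c2 = 2.
Row 5 already has 1, so r5c3 = 4.
4 is placed in row 5, which forces r5c4 = 5.
4 is placed in row 5, so r5c5 = 3.
Column 2 now contains 4; hence r1c2 = 1.
Cage i needs sum 8, leaving r1c3 = 3.
The 3 cells of cage i must have sum 8; hence r1c4 = 4.
Cage b needs sum 9, leaving r1c5 = 2.
Column 3 already has 4, leaving r4c3 = 1.
Cage g needs sum 10, which forces r4c4 = 3.
Column 5 now contains 3, which forces r4c5 = 4.
The full grid is 5 1 3 4 2 / 4 3 5 2 1 / 3 4 2 1 5 / 2 5 1 3 4 / 1 2 4 5 3.

1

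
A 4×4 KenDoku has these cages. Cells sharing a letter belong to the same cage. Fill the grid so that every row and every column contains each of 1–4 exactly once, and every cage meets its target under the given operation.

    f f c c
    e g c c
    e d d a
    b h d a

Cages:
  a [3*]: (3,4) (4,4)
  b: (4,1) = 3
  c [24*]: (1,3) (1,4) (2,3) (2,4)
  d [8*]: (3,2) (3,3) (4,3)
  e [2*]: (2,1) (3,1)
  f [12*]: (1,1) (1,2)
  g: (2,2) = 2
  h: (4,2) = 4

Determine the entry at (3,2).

1

G is a freebie, so (2,2) = 2.
B is a freebie, so (4,1) = 3.
H is a freebie, leaving (4,2) = 4.
Row 4 already has 3, so (4,4) = 1.
3 is placed in column 1; hence (1,1) = 4.
Column 2 now contains 4, so (1,2) = 3.
Row 1 already has 3; hence (1,4) = 2.
Row 2 already has 2, which forces (2,1) = 1.
The two cells of cage e must have product 2, so (3,1) = 2.
Column 2 now contains 4, which forces (3,2) = 1.
The 3 cells of cage d must have product 8, so (3,3) = 4.
1 is placed in column 4, so (3,4) = 3.
Row 4 already has 1, which forces (4,3) = 2.
2 is placed in row 1; hence (1,3) = 1.
Column 3 now contains 4, which forces (2,3) = 3.
3 is placed in column 4, leaving (2,4) = 4.
The full grid is 4 3 1 2 / 1 2 3 4 / 2 1 4 3 / 3 4 2 1.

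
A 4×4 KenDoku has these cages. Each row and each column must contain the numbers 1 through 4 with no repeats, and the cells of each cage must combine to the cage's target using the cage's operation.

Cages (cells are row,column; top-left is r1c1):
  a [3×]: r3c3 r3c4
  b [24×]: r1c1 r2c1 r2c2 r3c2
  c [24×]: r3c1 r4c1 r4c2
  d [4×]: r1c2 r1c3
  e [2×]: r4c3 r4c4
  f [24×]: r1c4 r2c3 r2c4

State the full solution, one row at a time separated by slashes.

3 1 4 2 / 1 2 3 4 / 2 4 1 3 / 4 3 2 1

Cage c needs product 24; hence r3c1 = 2.
2 is placed in row 3; hence r3c2 = 4.
4 is placed in column 2, so r4c2 = 3.
Column 1 already has 2, which forces r1c1 = 3.
4 is placed in column 2, which forces r1c2 = 1.
The two cells of cage d must have product 4, so r1c3 = 4.
Row 1 now contains 3, so r1c4 = 2.
The 4 cells of cage b must have product 24; hence r2c1 = 1.
The 4 cells of cage b must have product 24, so r2c2 = 2.
Row 2 already has 2, leaving r2c3 = 3.
3 is placed in row 2, so r2c4 = 4.
Column 3 already has 3, which forces r3c3 = 1.
Row 3 now contains 1; hence r3c4 = 3.
Row 4 already has 3, leaving r4c1 = 4.
Column 3 now contains 1; hence r4c3 = 2.
Column 4 now contains 2; hence r4c4 = 1.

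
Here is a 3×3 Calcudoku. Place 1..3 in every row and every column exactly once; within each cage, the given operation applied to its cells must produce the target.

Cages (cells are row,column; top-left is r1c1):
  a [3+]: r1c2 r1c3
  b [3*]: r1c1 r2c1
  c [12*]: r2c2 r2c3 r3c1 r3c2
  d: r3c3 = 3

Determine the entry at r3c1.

2

D is a freebie, leaving r3c3 = 3.
Cage c needs product 12, leaving r2c2 = 3.
Cage c has product 12, so r2c3 = 2.
The two cells of cage b must have product 3; hence r1c1 = 3.
The two cells of cage a must have sum 3, so r1c2 = 2.
Column 3 already has 2, which forces r1c3 = 1.
3 is placed in row 2; hence r2c1 = 1.
Column 1 now contains 1, leaving r3c1 = 2.
Column 2 now contains 2; hence r3c2 = 1.
Filled in: 3 2 1 / 1 3 2 / 2 1 3.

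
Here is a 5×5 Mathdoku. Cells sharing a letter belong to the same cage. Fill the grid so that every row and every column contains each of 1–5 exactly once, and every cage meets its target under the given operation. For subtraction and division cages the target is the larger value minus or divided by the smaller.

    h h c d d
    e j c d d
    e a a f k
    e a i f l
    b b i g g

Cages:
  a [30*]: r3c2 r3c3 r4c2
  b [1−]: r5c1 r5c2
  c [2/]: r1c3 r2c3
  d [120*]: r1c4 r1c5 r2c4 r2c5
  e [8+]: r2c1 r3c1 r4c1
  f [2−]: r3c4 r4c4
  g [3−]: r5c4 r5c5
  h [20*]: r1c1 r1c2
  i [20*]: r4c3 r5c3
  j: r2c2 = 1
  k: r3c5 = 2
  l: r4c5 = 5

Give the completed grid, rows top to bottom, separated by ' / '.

Cage j is a single given cell, leaving r2c2 = 1.
Cage k is a single given cell; hence r3c5 = 2.
L is a freebie, so r4c5 = 5.
Cage a needs product 30; hence r4c2 = 2.
Row 4 already has 5, leaving r4c3 = 4.
The two cells of cage i must have product 20; hence r5c3 = 5.
Cage c needs two cells with quotient 2, leaving r1c3 = 1.
Column 3 now contains 4; hence r2c3 = 2.
2 is placed in row 2; hence r2c4 = 5.
Cage a has product 30, so r3c2 = 5.
Column 3 now contains 5, so r3c3 = 3.
Row 3 already has 3, leaving r3c4 = 1.
1 is placed in column 4, leaving r4c4 = 3.
1 is placed in column 4, which forces r5c4 = 4.
4 is placed in row 5, so r5c5 = 1.
Cage h needs two cells with product 20, leaving r1c1 = 5.
Column 2 now contains 5, leaving r1c2 = 4.
5 is placed in column 4, leaving r1c4 = 2.
Row 1 already has 4, leaving r1c5 = 3.
The 3 cells of cage e must have sum 8, which forces r2c1 = 3.
Column 5 now contains 3; hence r2c5 = 4.
Row 3 already has 1, which forces r3c1 = 4.
Row 4 now contains 3, which forces r4c1 = 1.
Cage b needs two cells with difference 1, so r5c1 = 2.
4 is placed in row 5, leaving r5c2 = 3.

5 4 1 2 3 / 3 1 2 5 4 / 4 5 3 1 2 / 1 2 4 3 5 / 2 3 5 4 1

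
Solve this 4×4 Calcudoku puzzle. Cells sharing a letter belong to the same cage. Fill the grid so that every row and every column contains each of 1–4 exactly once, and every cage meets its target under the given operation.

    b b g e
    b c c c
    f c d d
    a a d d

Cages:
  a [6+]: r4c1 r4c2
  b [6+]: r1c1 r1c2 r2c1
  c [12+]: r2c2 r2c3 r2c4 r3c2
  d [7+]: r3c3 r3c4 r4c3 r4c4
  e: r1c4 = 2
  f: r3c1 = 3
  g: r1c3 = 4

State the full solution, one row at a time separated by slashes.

1 3 4 2 / 2 1 3 4 / 3 4 2 1 / 4 2 1 3

Cage g is given, which forces r1c3 = 4.
Cage e is given, so r1c4 = 2.
Cage f is a single given cell, leaving r3c1 = 3.
Row 3 now contains 3; hence r3c2 = 4.
Row 3 now contains 3, so r3c4 = 1.
Column 2 now contains 4; hence r4c2 = 2.
Column 4 now contains 1; hence r4c4 = 3.
3 is placed in column 1, so r1c1 = 1.
Cage b has sum 6; hence r1c2 = 3.
The 3 cells of cage b must have sum 6, which forces r2c1 = 2.
Column 2 already has 3; hence r2c2 = 1.
Row 2 already has 1; hence r2c3 = 3.
Column 4 already has 3, leaving r2c4 = 4.
1 is placed in row 3; hence r3c3 = 2.
Row 4 already has 2, which forces r4c1 = 4.
Row 4 already has 3; hence r4c3 = 1.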